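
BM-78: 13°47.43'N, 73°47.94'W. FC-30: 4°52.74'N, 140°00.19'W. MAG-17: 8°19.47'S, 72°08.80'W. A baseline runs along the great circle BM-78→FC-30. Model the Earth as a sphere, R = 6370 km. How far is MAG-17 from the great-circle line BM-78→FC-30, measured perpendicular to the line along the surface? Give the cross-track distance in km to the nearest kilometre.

BM-78: φ = +13.79050°, λ = -73.79900°
FC-30: φ = +4.87900°, λ = -140.00317°
MAG-17: φ = -8.32450°, λ = -72.14667°
δ₁₃ = central angle BM-78→MAG-17 = 0.387040 rad  (haversine)
θ₁₃ = bearing BM-78→MAG-17 = 175.665°,  θ₁₂ = bearing BM-78→FC-30 = 269.169°
dₓₜ = R·arcsin(sin δ₁₃ · sin(θ₁₃ − θ₁₂)) = 6370·arcsin(0.37745·sin(-93.504°)) = -2460.590 km
|dₓₜ| = 2460.590 km

2461 km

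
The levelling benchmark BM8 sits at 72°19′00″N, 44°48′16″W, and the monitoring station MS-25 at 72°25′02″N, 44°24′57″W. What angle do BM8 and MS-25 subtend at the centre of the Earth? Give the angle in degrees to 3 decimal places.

0.155°

BM8: φ = +72.31667°, λ = -44.80444°
MS-25: φ = +72.41722°, λ = -44.41583°
Δφ = 0.1006°,  Δλ = 0.3886°
a = sin²(Δφ/2) + cos φ₁ cos φ₂ sin²(Δλ/2) = 0.000002
c = 2·arcsin(√a) = 0.002702 rad = 0.1548°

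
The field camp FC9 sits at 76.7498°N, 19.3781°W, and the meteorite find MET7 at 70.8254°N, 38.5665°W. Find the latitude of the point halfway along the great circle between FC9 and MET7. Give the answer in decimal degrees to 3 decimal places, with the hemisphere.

73.996°N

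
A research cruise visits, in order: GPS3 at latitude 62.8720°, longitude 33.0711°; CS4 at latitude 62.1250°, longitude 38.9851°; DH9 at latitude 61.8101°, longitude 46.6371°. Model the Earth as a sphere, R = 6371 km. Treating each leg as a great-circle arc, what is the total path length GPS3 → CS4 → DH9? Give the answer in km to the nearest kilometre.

GPS3→CS4: c = 0.049394 rad, d = 314.69 km
CS4→DH9: c = 0.062969 rad, d = 401.18 km
Total = 314.69 + 401.18 = 715.87 km

716 km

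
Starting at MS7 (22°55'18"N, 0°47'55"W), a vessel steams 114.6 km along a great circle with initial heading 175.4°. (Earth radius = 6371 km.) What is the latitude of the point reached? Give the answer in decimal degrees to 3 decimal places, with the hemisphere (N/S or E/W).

MS7: φ = +22.92167°, λ = -0.79861°
δ = d/R = 114.6/6371 = 0.017988 rad
φ₂ = arcsin(sin φ₁ cos δ + cos φ₁ sin δ cos θ)
   = arcsin(0.38947·0.99984 + 0.92104·0.01799·-0.99678) = 21.89434°
λ₂ = λ₁ + atan2(sin θ sin δ cos φ₁, cos δ − sin φ₁ sin φ₂) = -0.70954°

21.894°N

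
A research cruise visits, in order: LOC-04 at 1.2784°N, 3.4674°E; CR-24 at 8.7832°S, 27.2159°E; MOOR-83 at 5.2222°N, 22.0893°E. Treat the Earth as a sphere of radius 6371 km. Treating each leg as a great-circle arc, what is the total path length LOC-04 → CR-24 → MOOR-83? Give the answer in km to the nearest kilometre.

LOC-04→CR-24: c = 0.448828 rad, d = 2859.48 km
CR-24→MOOR-83: c = 0.260210 rad, d = 1657.80 km
Total = 2859.48 + 1657.80 = 4517.28 km

4517 km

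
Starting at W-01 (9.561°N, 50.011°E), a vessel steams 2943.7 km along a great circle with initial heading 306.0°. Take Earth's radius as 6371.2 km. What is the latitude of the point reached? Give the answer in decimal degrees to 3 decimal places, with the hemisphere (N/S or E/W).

24.020°N

δ = d/R = 2943.7/6371.2 = 0.462032 rad
φ₂ = arcsin(sin φ₁ cos δ + cos φ₁ sin δ cos θ)
   = arcsin(0.16610·0.89515 + 0.98611·0.44577·0.58779) = 24.02018°
λ₂ = λ₁ + atan2(sin θ sin δ cos φ₁, cos δ − sin φ₁ sin φ₂) = 26.75594°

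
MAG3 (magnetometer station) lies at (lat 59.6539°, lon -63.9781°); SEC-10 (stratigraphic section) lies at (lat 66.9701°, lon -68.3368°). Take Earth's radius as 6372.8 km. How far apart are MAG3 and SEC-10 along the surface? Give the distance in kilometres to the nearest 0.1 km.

Δφ = 7.3162°,  Δλ = -4.3587°
a = sin²(Δφ/2) + cos φ₁ cos φ₂ sin²(Δλ/2) = 0.004357
c = 2·arcsin(√a) = 0.132105 rad = 7.5691°
d = R·c = 6372.8 × 0.132105 = 841.9 km

841.9 km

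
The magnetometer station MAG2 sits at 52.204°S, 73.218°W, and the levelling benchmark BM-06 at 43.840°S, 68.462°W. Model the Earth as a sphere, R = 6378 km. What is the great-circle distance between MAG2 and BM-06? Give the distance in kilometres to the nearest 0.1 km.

Δφ = 8.3640°,  Δλ = 4.7560°
a = sin²(Δφ/2) + cos φ₁ cos φ₂ sin²(Δλ/2) = 0.006079
c = 2·arcsin(√a) = 0.156095 rad = 8.9436°
d = R·c = 6378 × 0.156095 = 995.6 km

995.6 km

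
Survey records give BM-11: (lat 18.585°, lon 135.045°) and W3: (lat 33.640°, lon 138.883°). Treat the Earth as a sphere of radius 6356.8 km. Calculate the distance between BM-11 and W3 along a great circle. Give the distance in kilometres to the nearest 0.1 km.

1713.1 km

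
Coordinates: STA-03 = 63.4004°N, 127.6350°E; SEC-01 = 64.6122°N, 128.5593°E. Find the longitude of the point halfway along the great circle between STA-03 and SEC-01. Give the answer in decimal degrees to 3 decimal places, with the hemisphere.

128.087°E

Bx = cos φ₂ cos Δλ = 0.428687,  By = cos φ₂ sin Δλ = 0.006916
φₘ = atan2(sin φ₁ + sin φ₂, √((cos φ₁ + Bx)² + By²)) = 64.00703°
λₘ = λ₁ + atan2(By, cos φ₁ + Bx) = 128.08713°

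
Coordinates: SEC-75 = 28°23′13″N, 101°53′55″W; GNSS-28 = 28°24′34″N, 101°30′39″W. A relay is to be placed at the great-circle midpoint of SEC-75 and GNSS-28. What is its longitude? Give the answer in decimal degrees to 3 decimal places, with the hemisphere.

101.705°W

SEC-75: φ = +28.38694°, λ = -101.89861°
GNSS-28: φ = +28.40944°, λ = -101.51083°
Bx = cos φ₂ cos Δλ = 0.879550,  By = cos φ₂ sin Δλ = 0.005953
φₘ = atan2(sin φ₁ + sin φ₂, √((cos φ₁ + Bx)² + By²)) = 28.39833°
λₘ = λ₁ + atan2(By, cos φ₁ + Bx) = -101.70474°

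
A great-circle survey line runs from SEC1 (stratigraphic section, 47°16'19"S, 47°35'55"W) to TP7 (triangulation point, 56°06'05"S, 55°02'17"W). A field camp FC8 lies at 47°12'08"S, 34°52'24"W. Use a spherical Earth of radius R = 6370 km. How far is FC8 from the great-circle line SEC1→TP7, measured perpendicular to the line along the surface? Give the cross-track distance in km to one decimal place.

SEC1: φ = -47.27194°, λ = -47.59861°
TP7: φ = -56.10139°, λ = -55.03806°
FC8: φ = -47.20222°, λ = -34.87333°
δ₁₃ = central angle SEC1→FC8 = 0.150635 rad  (haversine)
θ₁₃ = bearing SEC1→FC8 = 94.220°,  θ₁₂ = bearing SEC1→TP7 = 204.708°
dₓₜ = R·arcsin(sin δ₁₃ · sin(θ₁₃ − θ₁₂)) = 6370·arcsin(0.15007·sin(-110.489°)) = -898.423 km
|dₓₜ| = 898.423 km

898.4 km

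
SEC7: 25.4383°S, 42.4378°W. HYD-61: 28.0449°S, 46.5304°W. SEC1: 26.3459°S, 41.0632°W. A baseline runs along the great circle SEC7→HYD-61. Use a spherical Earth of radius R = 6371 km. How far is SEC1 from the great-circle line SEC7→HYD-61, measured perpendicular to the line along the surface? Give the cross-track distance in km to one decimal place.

δ₁₃ = central angle SEC7→SEC1 = 0.026772 rad  (haversine)
θ₁₃ = bearing SEC7→SEC1 = 126.575°,  θ₁₂ = bearing SEC7→HYD-61 = 233.597°
dₓₜ = R·arcsin(sin δ₁₃ · sin(θ₁₃ − θ₁₂)) = 6371·arcsin(0.02677·sin(-107.022°)) = -163.090 km
|dₓₜ| = 163.090 km

163.1 km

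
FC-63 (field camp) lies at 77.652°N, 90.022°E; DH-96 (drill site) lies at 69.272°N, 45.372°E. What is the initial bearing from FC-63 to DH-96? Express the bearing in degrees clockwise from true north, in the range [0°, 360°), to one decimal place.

259.5°

Δλ = -44.6500°
y = sin Δλ · cos φ₂ = -0.248734
x = cos φ₁ sin φ₂ − sin φ₁ cos φ₂ cos Δλ = -0.045960
θ = atan2(y, x) = -100.4689° → 259.5311° (mod 360°)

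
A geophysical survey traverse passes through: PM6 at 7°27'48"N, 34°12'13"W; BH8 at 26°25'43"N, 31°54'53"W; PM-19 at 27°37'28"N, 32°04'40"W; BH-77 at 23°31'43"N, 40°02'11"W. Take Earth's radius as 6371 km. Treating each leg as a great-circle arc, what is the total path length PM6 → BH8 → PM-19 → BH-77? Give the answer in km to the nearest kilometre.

3175 km

PM6: φ = +7.46333°, λ = -34.20361°
BH8: φ = +26.42861°, λ = -31.91472°
PM-19: φ = +27.62444°, λ = -32.07778°
BH-77: φ = +23.52861°, λ = -40.03639°
PM6→BH8: c = 0.333179 rad, d = 2122.69 km
BH8→PM-19: c = 0.021025 rad, d = 133.95 km
PM-19→BH-77: c = 0.144196 rad, d = 918.67 km
Total = 2122.69 + 133.95 + 918.67 = 3175.31 km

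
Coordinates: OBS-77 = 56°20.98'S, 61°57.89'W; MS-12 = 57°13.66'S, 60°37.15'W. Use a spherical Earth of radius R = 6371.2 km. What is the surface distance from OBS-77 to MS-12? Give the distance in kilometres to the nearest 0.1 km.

127.5 km

OBS-77: φ = -56.34967°, λ = -61.96483°
MS-12: φ = -57.22767°, λ = -60.61917°
Δφ = -0.8780°,  Δλ = 1.3457°
a = sin²(Δφ/2) + cos φ₁ cos φ₂ sin²(Δλ/2) = 0.000100
c = 2·arcsin(√a) = 0.020007 rad = 1.1463°
d = R·c = 6371.2 × 0.020007 = 127.5 km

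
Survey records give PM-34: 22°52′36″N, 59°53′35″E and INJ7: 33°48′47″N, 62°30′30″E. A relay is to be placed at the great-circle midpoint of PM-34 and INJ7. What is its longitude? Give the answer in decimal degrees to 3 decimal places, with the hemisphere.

61.133°E

PM-34: φ = +22.87667°, λ = +59.89306°
INJ7: φ = +33.81306°, λ = +62.50833°
Bx = cos φ₂ cos Δλ = 0.829992,  By = cos φ₂ sin Δλ = 0.037912
φₘ = atan2(sin φ₁ + sin φ₂, √((cos φ₁ + Bx)² + By²)) = 28.35108°
λₘ = λ₁ + atan2(By, cos φ₁ + Bx) = 61.13315°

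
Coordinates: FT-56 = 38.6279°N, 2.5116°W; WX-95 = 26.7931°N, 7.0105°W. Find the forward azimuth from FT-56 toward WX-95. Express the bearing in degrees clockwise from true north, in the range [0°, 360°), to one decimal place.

199.0°

Δλ = -4.4989°
y = sin Δλ · cos φ₂ = -0.070019
x = cos φ₁ sin φ₂ − sin φ₁ cos φ₂ cos Δλ = -0.203374
θ = atan2(y, x) = -161.0021° → 198.9979° (mod 360°)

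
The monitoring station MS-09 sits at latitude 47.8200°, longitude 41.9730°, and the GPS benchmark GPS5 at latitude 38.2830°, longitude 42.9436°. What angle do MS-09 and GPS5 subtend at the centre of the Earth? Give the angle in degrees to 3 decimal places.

Δφ = -9.5370°,  Δλ = 0.9706°
a = sin²(Δφ/2) + cos φ₁ cos φ₂ sin²(Δλ/2) = 0.006948
c = 2·arcsin(√a) = 0.166908 rad = 9.5631°

9.563°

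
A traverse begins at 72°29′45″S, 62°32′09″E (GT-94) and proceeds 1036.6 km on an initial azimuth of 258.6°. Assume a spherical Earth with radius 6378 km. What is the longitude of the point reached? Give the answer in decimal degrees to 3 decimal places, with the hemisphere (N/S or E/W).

31.757°E

GT-94: φ = -72.49583°, λ = +62.53583°
δ = d/R = 1036.6/6378 = 0.162527 rad
φ₂ = arcsin(sin φ₁ cos δ + cos φ₁ sin δ cos θ)
   = arcsin(-0.95370·0.98682 + 0.30078·0.16181·-0.19766) = -71.94263°
λ₂ = λ₁ + atan2(sin θ sin δ cos φ₁, cos δ − sin φ₁ sin φ₂) = 31.75671°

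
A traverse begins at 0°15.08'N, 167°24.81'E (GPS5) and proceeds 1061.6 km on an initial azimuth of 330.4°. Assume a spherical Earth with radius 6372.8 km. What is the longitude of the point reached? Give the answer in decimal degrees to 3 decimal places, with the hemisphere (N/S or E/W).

162.663°E

GPS5: φ = +0.25133°, λ = +167.41350°
δ = d/R = 1061.6/6372.8 = 0.166583 rad
φ₂ = arcsin(sin φ₁ cos δ + cos φ₁ sin δ cos θ)
   = arcsin(0.00439·0.98616 + 0.99999·0.16581·0.86949) = 8.53993°
λ₂ = λ₁ + atan2(sin θ sin δ cos φ₁, cos δ − sin φ₁ sin φ₂) = 162.66279°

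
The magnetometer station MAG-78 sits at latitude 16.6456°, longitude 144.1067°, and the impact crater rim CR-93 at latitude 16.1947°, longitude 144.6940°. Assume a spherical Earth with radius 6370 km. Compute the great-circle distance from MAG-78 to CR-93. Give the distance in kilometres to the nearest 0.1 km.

80.2 km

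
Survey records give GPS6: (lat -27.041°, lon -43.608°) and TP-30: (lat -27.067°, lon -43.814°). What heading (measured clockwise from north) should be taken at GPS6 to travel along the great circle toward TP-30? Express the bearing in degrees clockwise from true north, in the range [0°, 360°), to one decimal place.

Δλ = -0.2060°
y = sin Δλ · cos φ₂ = -0.003202
x = cos φ₁ sin φ₂ − sin φ₁ cos φ₂ cos Δλ = -0.000456
θ = atan2(y, x) = -98.1131° → 261.8869° (mod 360°)

261.9°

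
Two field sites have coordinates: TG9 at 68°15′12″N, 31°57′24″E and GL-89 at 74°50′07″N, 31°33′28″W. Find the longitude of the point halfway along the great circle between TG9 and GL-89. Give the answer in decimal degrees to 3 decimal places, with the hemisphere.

6.287°E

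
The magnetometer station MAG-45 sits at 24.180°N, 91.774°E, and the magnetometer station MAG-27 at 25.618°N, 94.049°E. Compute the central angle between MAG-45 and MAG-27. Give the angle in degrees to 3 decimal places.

Δφ = 1.4380°,  Δλ = 2.2750°
a = sin²(Δφ/2) + cos φ₁ cos φ₂ sin²(Δλ/2) = 0.000482
c = 2·arcsin(√a) = 0.043896 rad = 2.5151°

2.515°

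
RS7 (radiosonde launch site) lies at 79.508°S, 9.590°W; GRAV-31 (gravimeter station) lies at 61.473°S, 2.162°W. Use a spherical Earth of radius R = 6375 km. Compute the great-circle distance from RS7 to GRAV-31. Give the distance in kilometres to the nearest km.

2022 km

Δφ = 18.0350°,  Δλ = 7.4280°
a = sin²(Δφ/2) + cos φ₁ cos φ₂ sin²(Δλ/2) = 0.024931
c = 2·arcsin(√a) = 0.317119 rad = 18.1696°
d = R·c = 6375 × 0.317119 = 2021.6 km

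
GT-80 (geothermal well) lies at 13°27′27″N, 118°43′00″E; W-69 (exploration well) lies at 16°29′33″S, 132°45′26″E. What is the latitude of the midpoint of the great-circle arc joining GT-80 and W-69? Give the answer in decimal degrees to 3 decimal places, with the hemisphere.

GT-80: φ = +13.45750°, λ = +118.71667°
W-69: φ = -16.49250°, λ = +132.75722°
Bx = cos φ₂ cos Δλ = 0.930210,  By = cos φ₂ sin Δλ = 0.232627
φₘ = atan2(sin φ₁ + sin φ₂, √((cos φ₁ + Bx)² + By²)) = -1.52896°
λₘ = λ₁ + atan2(By, cos φ₁ + Bx) = 125.68695°

1.529°S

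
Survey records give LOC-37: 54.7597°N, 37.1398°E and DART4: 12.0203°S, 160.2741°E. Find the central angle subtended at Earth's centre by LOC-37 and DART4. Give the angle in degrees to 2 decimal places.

Δφ = -66.7800°,  Δλ = 123.1343°
a = sin²(Δφ/2) + cos φ₁ cos φ₂ sin²(Δλ/2) = 0.739286
c = 2·arcsin(√a) = 2.069823 rad = 118.5921°

118.59°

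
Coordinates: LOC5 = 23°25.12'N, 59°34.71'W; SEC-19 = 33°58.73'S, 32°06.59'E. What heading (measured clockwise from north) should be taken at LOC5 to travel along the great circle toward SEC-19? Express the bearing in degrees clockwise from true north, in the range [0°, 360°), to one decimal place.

121.3°

LOC5: φ = +23.41867°, λ = -59.57850°
SEC-19: φ = -33.97883°, λ = +32.10983°
Δλ = 91.6883°
y = sin Δλ · cos φ₂ = 0.828884
x = cos φ₁ sin φ₂ − sin φ₁ cos φ₂ cos Δλ = -0.503138
θ = atan2(y, x) = 121.2580° → 121.2580° (mod 360°)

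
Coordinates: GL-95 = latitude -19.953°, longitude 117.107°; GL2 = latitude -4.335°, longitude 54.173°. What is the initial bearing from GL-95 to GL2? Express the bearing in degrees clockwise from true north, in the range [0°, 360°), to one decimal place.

Δλ = -62.9340°
y = sin Δλ · cos φ₂ = -0.887935
x = cos φ₁ sin φ₂ − sin φ₁ cos φ₂ cos Δλ = 0.083779
θ = atan2(y, x) = -84.6099° → 275.3901° (mod 360°)

275.4°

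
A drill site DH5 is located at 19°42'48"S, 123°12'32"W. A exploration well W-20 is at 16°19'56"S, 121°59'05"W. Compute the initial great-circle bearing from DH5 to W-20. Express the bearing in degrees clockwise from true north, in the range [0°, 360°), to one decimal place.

DH5: φ = -19.71333°, λ = -123.20889°
W-20: φ = -16.33222°, λ = -121.98472°
Δλ = 1.2242°
y = sin Δλ · cos φ₂ = 0.020502
x = cos φ₁ sin φ₂ − sin φ₁ cos φ₂ cos Δλ = 0.058903
θ = atan2(y, x) = 19.1910° → 19.1910° (mod 360°)

19.2°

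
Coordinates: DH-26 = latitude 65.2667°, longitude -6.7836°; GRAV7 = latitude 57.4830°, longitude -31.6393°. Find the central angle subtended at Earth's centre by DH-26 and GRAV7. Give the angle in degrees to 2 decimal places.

Δφ = -7.7837°,  Δλ = -24.8557°
a = sin²(Δφ/2) + cos φ₁ cos φ₂ sin²(Δλ/2) = 0.015023
c = 2·arcsin(√a) = 0.245759 rad = 14.0809°

14.08°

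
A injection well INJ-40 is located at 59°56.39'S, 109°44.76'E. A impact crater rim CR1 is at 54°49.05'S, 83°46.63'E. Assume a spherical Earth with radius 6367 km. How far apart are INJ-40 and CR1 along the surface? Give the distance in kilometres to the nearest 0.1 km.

1643.6 km

INJ-40: φ = -59.93983°, λ = +109.74600°
CR1: φ = -54.81750°, λ = +83.77717°
Δφ = 5.1223°,  Δλ = -25.9688°
a = sin²(Δφ/2) + cos φ₁ cos φ₂ sin²(Δλ/2) = 0.016567
c = 2·arcsin(√a) = 0.258144 rad = 14.7905°
d = R·c = 6367 × 0.258144 = 1643.6 km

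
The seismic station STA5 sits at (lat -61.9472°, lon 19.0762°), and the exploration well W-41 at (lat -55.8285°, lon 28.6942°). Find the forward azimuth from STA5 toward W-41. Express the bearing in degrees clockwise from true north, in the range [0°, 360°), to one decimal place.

Δλ = 9.6180°
y = sin Δλ · cos φ₂ = 0.093843
x = cos φ₁ sin φ₂ − sin φ₁ cos φ₂ cos Δλ = 0.099621
θ = atan2(y, x) = 43.2894° → 43.2894° (mod 360°)

43.3°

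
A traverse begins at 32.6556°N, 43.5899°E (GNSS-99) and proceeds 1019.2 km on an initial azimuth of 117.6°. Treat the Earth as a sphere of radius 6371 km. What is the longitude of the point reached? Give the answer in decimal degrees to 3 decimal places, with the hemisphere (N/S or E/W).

52.796°E

δ = d/R = 1019.2/6371 = 0.159975 rad
φ₂ = arcsin(sin φ₁ cos δ + cos φ₁ sin δ cos θ)
   = arcsin(0.53959·0.98723 + 0.84193·0.15929·-0.46330) = 28.07090°
λ₂ = λ₁ + atan2(sin θ sin δ cos φ₁, cos δ − sin φ₁ sin φ₂) = 52.79600°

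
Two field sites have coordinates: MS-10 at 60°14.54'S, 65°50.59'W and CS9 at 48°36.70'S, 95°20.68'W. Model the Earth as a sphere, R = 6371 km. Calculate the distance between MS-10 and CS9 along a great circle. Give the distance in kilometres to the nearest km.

MS-10: φ = -60.24233°, λ = -65.84317°
CS9: φ = -48.61167°, λ = -95.34467°
Δφ = 11.6307°,  Δλ = -29.5015°
a = sin²(Δφ/2) + cos φ₁ cos φ₂ sin²(Δλ/2) = 0.031540
c = 2·arcsin(√a) = 0.357085 rad = 20.4594°
d = R·c = 6371 × 0.357085 = 2275.0 km

2275 km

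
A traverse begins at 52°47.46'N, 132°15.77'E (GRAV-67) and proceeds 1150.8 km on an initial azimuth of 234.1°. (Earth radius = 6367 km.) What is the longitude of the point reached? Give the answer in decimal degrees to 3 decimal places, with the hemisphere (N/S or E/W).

120.156°E

GRAV-67: φ = +52.79100°, λ = +132.26283°
δ = d/R = 1150.8/6367 = 0.180744 rad
φ₂ = arcsin(sin φ₁ cos δ + cos φ₁ sin δ cos θ)
   = arcsin(0.79643·0.98371 + 0.60472·0.17976·-0.58637) = 46.03126°
λ₂ = λ₁ + atan2(sin θ sin δ cos φ₁, cos δ − sin φ₁ sin φ₂) = 120.15577°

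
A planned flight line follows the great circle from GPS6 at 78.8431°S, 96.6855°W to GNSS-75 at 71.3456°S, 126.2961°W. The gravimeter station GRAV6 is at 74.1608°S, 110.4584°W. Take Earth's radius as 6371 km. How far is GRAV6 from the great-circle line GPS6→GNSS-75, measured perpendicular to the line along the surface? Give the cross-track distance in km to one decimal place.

205.9 km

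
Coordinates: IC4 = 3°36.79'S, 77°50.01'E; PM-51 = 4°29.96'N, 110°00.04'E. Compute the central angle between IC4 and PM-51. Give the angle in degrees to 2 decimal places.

IC4: φ = -3.61317°, λ = +77.83350°
PM-51: φ = +4.49933°, λ = +110.00067°
Δφ = 8.1125°,  Δλ = 32.1672°
a = sin²(Δφ/2) + cos φ₁ cos φ₂ sin²(Δλ/2) = 0.081366
c = 2·arcsin(√a) = 0.578528 rad = 33.1472°

33.15°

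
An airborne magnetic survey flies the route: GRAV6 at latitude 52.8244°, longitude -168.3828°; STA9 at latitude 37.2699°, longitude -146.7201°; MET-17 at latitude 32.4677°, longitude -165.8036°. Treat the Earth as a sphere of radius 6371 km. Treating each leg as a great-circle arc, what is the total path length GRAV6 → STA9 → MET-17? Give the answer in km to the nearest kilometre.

4225 km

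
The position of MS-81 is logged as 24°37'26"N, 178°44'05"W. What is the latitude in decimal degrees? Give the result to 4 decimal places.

24° + 37′/60 + 26″/3600 = 24 + 0.61667 + 0.00722 = 24.6239°

24.6239°N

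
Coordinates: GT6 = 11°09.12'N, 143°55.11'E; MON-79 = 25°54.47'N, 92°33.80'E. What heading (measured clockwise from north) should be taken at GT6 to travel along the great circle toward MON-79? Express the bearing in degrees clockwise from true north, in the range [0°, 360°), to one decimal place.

GT6: φ = +11.15200°, λ = +143.91850°
MON-79: φ = +25.90783°, λ = +92.56333°
Δλ = -51.3552°
y = sin Δλ · cos φ₂ = -0.702537
x = cos φ₁ sin φ₂ − sin φ₁ cos φ₂ cos Δλ = 0.320029
θ = atan2(y, x) = -65.5091° → 294.4909° (mod 360°)

294.5°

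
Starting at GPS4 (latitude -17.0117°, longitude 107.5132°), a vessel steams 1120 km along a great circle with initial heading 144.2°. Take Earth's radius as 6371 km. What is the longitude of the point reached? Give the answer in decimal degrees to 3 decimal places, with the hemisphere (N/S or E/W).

δ = d/R = 1120/6371 = 0.175797 rad
φ₂ = arcsin(sin φ₁ cos δ + cos φ₁ sin δ cos θ)
   = arcsin(-0.29257·0.98459 + 0.95625·0.17489·-0.81106) = -25.06842°
λ₂ = λ₁ + atan2(sin θ sin δ cos φ₁, cos δ − sin φ₁ sin φ₂) = 113.99824°

113.998°E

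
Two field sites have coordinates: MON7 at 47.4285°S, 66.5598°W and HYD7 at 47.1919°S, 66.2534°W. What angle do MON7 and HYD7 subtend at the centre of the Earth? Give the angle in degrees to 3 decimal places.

Δφ = 0.2366°,  Δλ = 0.3064°
a = sin²(Δφ/2) + cos φ₁ cos φ₂ sin²(Δλ/2) = 0.000008
c = 2·arcsin(√a) = 0.005495 rad = 0.3149°

0.315°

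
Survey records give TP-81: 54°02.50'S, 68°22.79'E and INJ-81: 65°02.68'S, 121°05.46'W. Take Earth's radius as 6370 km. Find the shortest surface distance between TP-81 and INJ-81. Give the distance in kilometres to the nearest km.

6748 km

TP-81: φ = -54.04167°, λ = +68.37983°
INJ-81: φ = -65.04467°, λ = -121.09100°
Δφ = -11.0030°,  Δλ = 170.5292°
a = sin²(Δφ/2) + cos φ₁ cos φ₂ sin²(Δλ/2) = 0.255248
c = 2·arcsin(√a) = 1.059276 rad = 60.6920°
d = R·c = 6370 × 1.059276 = 6747.6 km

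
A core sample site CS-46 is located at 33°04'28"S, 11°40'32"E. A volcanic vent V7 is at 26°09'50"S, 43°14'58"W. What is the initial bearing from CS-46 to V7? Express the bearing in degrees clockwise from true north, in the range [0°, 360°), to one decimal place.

CS-46: φ = -33.07444°, λ = +11.67556°
V7: φ = -26.16389°, λ = -43.24944°
Δλ = -54.9250°
y = sin Δλ · cos φ₂ = -0.734544
x = cos φ₁ sin φ₂ − sin φ₁ cos φ₂ cos Δλ = -0.088022
θ = atan2(y, x) = -96.8333° → 263.1667° (mod 360°)

263.2°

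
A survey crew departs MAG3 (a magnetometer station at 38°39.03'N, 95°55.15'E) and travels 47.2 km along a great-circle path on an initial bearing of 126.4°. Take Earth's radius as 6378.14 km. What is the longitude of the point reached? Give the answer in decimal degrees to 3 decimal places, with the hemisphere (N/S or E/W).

MAG3: φ = +38.65050°, λ = +95.91917°
δ = d/R = 47.2/6378.14 = 0.007400 rad
φ₂ = arcsin(sin φ₁ cos δ + cos φ₁ sin δ cos θ)
   = arcsin(0.62457·0.99997 + 0.78097·0.00740·-0.59342) = 38.39808°
λ₂ = λ₁ + atan2(sin θ sin δ cos φ₁, cos δ − sin φ₁ sin φ₂) = 96.35463°

96.355°E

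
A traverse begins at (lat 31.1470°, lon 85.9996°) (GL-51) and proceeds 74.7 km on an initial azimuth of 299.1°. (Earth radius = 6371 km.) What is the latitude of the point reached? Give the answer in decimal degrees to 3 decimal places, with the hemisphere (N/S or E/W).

δ = d/R = 74.7/6371 = 0.011725 rad
φ₂ = arcsin(sin φ₁ cos δ + cos φ₁ sin δ cos θ)
   = arcsin(0.51724·0.99993 + 0.85584·0.01172·0.48634) = 31.47189°
λ₂ = λ₁ + atan2(sin θ sin δ cos φ₁, cos δ − sin φ₁ sin φ₂) = 85.31136°

31.472°N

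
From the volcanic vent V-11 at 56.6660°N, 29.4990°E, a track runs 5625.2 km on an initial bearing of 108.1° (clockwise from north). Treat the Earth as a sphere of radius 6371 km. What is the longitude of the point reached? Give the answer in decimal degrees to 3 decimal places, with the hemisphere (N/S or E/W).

δ = d/R = 5625.2/6371 = 0.882938 rad
φ₂ = arcsin(sin φ₁ cos δ + cos φ₁ sin δ cos θ)
   = arcsin(0.83548·0.63488 + 0.54952·0.77261·-0.31068) = 23.48644°
λ₂ = λ₁ + atan2(sin θ sin δ cos φ₁, cos δ − sin φ₁ sin φ₂) = 82.69707°

82.697°E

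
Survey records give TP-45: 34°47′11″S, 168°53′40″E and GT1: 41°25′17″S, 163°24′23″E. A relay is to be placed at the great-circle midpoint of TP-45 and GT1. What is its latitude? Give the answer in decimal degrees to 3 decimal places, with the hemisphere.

TP-45: φ = -34.78639°, λ = +168.89444°
GT1: φ = -41.42139°, λ = +163.40639°
Bx = cos φ₂ cos Δλ = 0.746427,  By = cos φ₂ sin Δλ = -0.071716
φₘ = atan2(sin φ₁ + sin φ₂, √((cos φ₁ + Bx)² + By²)) = -38.13575°
λₘ = λ₁ + atan2(By, cos φ₁ + Bx) = 166.27525°

38.136°S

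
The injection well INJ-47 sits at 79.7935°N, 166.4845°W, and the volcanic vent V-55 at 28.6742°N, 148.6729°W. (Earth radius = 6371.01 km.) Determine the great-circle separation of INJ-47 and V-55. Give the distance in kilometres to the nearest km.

5745 km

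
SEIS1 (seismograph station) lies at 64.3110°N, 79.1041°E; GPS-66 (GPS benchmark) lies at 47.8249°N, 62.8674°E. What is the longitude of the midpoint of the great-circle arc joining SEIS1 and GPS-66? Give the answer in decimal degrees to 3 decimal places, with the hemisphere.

69.226°E

Bx = cos φ₂ cos Δλ = 0.644620,  By = cos φ₂ sin Δλ = -0.187727
φₘ = atan2(sin φ₁ + sin φ₂, √((cos φ₁ + Bx)² + By²)) = 56.32225°
λₘ = λ₁ + atan2(By, cos φ₁ + Bx) = 69.22640°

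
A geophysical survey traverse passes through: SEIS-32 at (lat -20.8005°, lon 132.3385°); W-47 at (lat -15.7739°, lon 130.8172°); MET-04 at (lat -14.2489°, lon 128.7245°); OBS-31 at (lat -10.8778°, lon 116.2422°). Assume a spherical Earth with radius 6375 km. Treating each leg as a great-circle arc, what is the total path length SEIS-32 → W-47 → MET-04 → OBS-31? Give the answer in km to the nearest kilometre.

SEIS-32→W-47: c = 0.091278 rad, d = 581.90 km
W-47→MET-04: c = 0.044191 rad, d = 281.72 km
MET-04→OBS-31: c = 0.220577 rad, d = 1406.18 km
Total = 581.90 + 281.72 + 1406.18 = 2269.80 km

2270 km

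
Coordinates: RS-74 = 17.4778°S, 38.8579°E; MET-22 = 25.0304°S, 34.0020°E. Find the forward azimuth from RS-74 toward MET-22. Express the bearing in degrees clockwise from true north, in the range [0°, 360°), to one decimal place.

Δλ = -4.8559°
y = sin Δλ · cos φ₂ = -0.076700
x = cos φ₁ sin φ₂ − sin φ₁ cos φ₂ cos Δλ = -0.132413
θ = atan2(y, x) = -149.9185° → 210.0815° (mod 360°)

210.1°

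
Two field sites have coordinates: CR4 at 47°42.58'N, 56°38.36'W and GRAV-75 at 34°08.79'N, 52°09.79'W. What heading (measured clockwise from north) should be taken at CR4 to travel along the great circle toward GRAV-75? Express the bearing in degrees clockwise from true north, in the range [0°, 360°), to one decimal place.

164.5°

CR4: φ = +47.70967°, λ = -56.63933°
GRAV-75: φ = +34.14650°, λ = -52.16317°
Δλ = 4.4762°
y = sin Δλ · cos φ₂ = 0.064590
x = cos φ₁ sin φ₂ − sin φ₁ cos φ₂ cos Δλ = -0.232650
θ = atan2(y, x) = 164.4839° → 164.4839° (mod 360°)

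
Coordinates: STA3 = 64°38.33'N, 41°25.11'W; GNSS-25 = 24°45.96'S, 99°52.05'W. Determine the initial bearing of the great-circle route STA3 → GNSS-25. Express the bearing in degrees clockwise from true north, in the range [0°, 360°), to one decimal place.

231.8°

STA3: φ = +64.63883°, λ = -41.41850°
GNSS-25: φ = -24.76600°, λ = -99.86750°
Δλ = -58.4490°
y = sin Δλ · cos φ₂ = -0.773797
x = cos φ₁ sin φ₂ − sin φ₁ cos φ₂ cos Δλ = -0.608771
θ = atan2(y, x) = -128.1933° → 231.8067° (mod 360°)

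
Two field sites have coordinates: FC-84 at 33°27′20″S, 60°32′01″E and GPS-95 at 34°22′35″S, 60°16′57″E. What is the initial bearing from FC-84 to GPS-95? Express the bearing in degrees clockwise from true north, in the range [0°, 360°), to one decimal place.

FC-84: φ = -33.45556°, λ = +60.53361°
GPS-95: φ = -34.37639°, λ = +60.28250°
Δλ = -0.2511°
y = sin Δλ · cos φ₂ = -0.003617
x = cos φ₁ sin φ₂ − sin φ₁ cos φ₂ cos Δλ = -0.016075
θ = atan2(y, x) = -167.3185° → 192.6815° (mod 360°)

192.7°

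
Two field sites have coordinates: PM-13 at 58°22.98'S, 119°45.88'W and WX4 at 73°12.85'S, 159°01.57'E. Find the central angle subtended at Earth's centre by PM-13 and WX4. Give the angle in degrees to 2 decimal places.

PM-13: φ = -58.38300°, λ = -119.76467°
WX4: φ = -73.21417°, λ = +159.02617°
Δφ = -14.8312°,  Δλ = -81.2092°
a = sin²(Δφ/2) + cos φ₁ cos φ₂ sin²(Δλ/2) = 0.080788
c = 2·arcsin(√a) = 0.576410 rad = 33.0259°

33.03°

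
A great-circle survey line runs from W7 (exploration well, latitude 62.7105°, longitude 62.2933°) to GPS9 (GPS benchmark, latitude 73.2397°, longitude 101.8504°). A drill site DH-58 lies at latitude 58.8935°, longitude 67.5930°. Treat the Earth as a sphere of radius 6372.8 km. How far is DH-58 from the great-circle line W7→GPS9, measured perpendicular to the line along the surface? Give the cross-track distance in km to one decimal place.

δ₁₃ = central angle W7→DH-58 = 0.080406 rad  (haversine)
θ₁₃ = bearing W7→DH-58 = 143.551°,  θ₁₂ = bearing W7→GPS9 = 37.259°
dₓₜ = R·arcsin(sin δ₁₃ · sin(θ₁₃ − θ₁₂)) = 6372.8·arcsin(0.08032·sin(106.291°)) = 491.794 km
|dₓₜ| = 491.794 km

491.8 km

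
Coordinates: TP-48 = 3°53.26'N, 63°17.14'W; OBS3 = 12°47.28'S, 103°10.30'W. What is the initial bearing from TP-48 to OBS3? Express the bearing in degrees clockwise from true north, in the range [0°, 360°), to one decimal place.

TP-48: φ = +3.88767°, λ = -63.28567°
OBS3: φ = -12.78800°, λ = -103.17167°
Δλ = -39.8860°
y = sin Δλ · cos φ₂ = -0.625356
x = cos φ₁ sin φ₂ − sin φ₁ cos φ₂ cos Δλ = -0.271569
θ = atan2(y, x) = -113.4735° → 246.5265° (mod 360°)

246.5°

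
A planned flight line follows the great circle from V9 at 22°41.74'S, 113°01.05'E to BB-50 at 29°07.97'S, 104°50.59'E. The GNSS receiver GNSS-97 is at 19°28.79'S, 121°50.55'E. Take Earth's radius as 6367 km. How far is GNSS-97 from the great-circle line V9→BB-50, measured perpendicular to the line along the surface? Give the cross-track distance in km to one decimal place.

386.0 km

V9: φ = -22.69567°, λ = +113.01750°
BB-50: φ = -29.13283°, λ = +104.84317°
GNSS-97: φ = -19.47983°, λ = +121.84250°
δ₁₃ = central angle V9→GNSS-97 = 0.154239 rad  (haversine)
θ₁₃ = bearing V9→GNSS-97 = 70.299°,  θ₁₂ = bearing V9→BB-50 = 227.069°
dₓₜ = R·arcsin(sin δ₁₃ · sin(θ₁₃ − θ₁₂)) = 6367·arcsin(0.15363·sin(-156.770°)) = -386.036 km
|dₓₜ| = 386.036 km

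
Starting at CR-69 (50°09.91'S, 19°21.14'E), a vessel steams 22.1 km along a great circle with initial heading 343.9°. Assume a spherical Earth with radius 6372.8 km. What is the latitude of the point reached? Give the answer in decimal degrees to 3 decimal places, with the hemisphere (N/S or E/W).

49.974°S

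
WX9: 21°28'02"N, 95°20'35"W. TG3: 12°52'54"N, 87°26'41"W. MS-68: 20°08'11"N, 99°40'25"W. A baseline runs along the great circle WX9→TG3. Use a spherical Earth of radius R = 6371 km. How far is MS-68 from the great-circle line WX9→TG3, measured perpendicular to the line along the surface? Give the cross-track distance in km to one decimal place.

WX9: φ = +21.46722°, λ = -95.34306°
TG3: φ = +12.88167°, λ = -87.44472°
MS-68: φ = +20.13639°, λ = -99.67361°
δ₁₃ = central angle WX9→MS-68 = 0.074371 rad  (haversine)
θ₁₃ = bearing WX9→MS-68 = 252.580°,  θ₁₂ = bearing WX9→TG3 = 137.444°
dₓₜ = R·arcsin(sin δ₁₃ · sin(θ₁₃ − θ₁₂)) = 6371·arcsin(0.07430·sin(115.136°)) = 428.879 km
|dₓₜ| = 428.879 km

428.9 km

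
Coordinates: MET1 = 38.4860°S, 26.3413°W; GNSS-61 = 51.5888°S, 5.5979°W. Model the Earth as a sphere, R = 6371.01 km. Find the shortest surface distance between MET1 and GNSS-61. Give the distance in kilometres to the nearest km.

Δφ = -13.1028°,  Δλ = 20.7434°
a = sin²(Δφ/2) + cos φ₁ cos φ₂ sin²(Δλ/2) = 0.028780
c = 2·arcsin(√a) = 0.340945 rad = 19.5347°
d = R·c = 6371.01 × 0.340945 = 2172.2 km

2172 km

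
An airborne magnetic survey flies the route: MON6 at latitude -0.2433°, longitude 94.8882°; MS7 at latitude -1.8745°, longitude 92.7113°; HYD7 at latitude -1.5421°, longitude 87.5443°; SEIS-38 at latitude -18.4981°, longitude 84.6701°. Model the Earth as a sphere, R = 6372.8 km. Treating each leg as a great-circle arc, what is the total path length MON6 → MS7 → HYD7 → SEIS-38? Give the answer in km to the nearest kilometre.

2790 km

MON6→MS7: c = 0.047471 rad, d = 302.52 km
MS7→HYD7: c = 0.090327 rad, d = 575.64 km
HYD7→SEIS-38: c = 0.300000 rad, d = 1911.84 km
Total = 302.52 + 575.64 + 1911.84 = 2790.00 km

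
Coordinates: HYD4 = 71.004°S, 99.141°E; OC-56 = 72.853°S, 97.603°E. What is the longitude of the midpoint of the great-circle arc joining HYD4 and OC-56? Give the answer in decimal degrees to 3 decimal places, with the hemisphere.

Bx = cos φ₂ cos Δλ = 0.294718,  By = cos φ₂ sin Δλ = -0.007913
φₘ = atan2(sin φ₁ + sin φ₂, √((cos φ₁ + Bx)² + By²)) = -71.93002°
λₘ = λ₁ + atan2(By, cos φ₁ + Bx) = 98.41003°

98.410°E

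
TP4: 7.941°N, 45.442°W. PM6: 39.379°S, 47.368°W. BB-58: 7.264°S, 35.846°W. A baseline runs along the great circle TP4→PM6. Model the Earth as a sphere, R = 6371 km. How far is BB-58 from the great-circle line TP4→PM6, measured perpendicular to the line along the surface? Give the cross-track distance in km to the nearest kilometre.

1117 km

δ₁₃ = central angle TP4→BB-58 = 0.313543 rad  (haversine)
θ₁₃ = bearing TP4→BB-58 = 147.579°,  θ₁₂ = bearing TP4→PM6 = 182.024°
dₓₜ = R·arcsin(sin δ₁₃ · sin(θ₁₃ − θ₁₂)) = 6371·arcsin(0.30843·sin(-34.445°)) = -1117.164 km
|dₓₜ| = 1117.164 km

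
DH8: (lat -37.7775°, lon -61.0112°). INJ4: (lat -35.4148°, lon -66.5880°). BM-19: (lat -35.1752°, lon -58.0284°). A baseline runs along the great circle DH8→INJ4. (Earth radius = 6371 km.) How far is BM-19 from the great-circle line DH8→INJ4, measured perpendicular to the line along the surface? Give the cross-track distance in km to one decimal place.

375.4 km

δ₁₃ = central angle DH8→BM-19 = 0.061760 rad  (haversine)
θ₁₃ = bearing DH8→BM-19 = 43.562°,  θ₁₂ = bearing DH8→INJ4 = 296.137°
dₓₜ = R·arcsin(sin δ₁₃ · sin(θ₁₃ − θ₁₂)) = 6371·arcsin(0.06172·sin(-252.575°)) = 375.394 km
|dₓₜ| = 375.394 km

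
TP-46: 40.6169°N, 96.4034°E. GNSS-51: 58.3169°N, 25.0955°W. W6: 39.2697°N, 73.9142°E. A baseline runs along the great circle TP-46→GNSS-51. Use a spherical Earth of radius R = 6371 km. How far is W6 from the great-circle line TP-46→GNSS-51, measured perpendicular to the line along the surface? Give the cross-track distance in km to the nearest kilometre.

1631 km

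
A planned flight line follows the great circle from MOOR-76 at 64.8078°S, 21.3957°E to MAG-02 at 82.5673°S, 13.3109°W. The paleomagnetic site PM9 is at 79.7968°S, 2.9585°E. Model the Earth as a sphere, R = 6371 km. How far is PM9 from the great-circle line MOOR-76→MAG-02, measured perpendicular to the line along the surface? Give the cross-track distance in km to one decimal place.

26.7 km

δ₁₃ = central angle MOOR-76→PM9 = 0.276176 rad  (haversine)
θ₁₃ = bearing MOOR-76→PM9 = 191.856°,  θ₁₂ = bearing MOOR-76→MAG-02 = 192.737°
dₓₜ = R·arcsin(sin δ₁₃ · sin(θ₁₃ − θ₁₂)) = 6371·arcsin(0.27268·sin(-0.881°)) = -26.711 km
|dₓₜ| = 26.711 km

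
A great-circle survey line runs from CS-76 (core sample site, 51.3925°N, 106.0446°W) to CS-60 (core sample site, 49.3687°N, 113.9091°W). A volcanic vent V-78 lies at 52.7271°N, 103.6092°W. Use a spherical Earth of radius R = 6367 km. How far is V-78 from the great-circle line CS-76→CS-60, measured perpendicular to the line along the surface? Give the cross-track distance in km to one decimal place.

89.8 km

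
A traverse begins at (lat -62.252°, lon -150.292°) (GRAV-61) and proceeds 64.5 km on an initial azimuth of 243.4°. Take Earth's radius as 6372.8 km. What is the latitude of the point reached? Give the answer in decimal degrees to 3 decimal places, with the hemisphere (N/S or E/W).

62.507°S

δ = d/R = 64.5/6372.8 = 0.010121 rad
φ₂ = arcsin(sin φ₁ cos δ + cos φ₁ sin δ cos θ)
   = arcsin(-0.88500·0.99995 + 0.46558·0.01012·-0.44776) = -62.50715°
λ₂ = λ₁ + atan2(sin θ sin δ cos φ₁, cos δ − sin φ₁ sin φ₂) = -151.41527°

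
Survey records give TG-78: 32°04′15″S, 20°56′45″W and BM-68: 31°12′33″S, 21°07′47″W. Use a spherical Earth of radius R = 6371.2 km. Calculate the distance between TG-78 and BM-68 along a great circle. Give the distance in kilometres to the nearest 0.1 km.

97.4 km

TG-78: φ = -32.07083°, λ = -20.94583°
BM-68: φ = -31.20917°, λ = -21.12972°
Δφ = 0.8617°,  Δλ = -0.1839°
a = sin²(Δφ/2) + cos φ₁ cos φ₂ sin²(Δλ/2) = 0.000058
c = 2·arcsin(√a) = 0.015285 rad = 0.8758°
d = R·c = 6371.2 × 0.015285 = 97.4 km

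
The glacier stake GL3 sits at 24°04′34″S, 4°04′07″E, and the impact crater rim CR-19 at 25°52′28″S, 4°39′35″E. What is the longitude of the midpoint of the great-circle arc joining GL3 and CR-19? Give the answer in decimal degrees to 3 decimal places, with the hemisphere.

4.362°E

GL3: φ = -24.07611°, λ = +4.06861°
CR-19: φ = -25.87444°, λ = +4.65972°
Bx = cos φ₂ cos Δλ = 0.899705,  By = cos φ₂ sin Δλ = 0.009282
φₘ = atan2(sin φ₁ + sin φ₂, √((cos φ₁ + Bx)² + By²)) = -24.97557°
λₘ = λ₁ + atan2(By, cos φ₁ + Bx) = 4.36201°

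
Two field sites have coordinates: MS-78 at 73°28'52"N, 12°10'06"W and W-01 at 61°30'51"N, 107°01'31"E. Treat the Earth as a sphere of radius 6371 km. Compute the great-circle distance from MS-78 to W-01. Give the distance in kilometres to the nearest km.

MS-78: φ = +73.48111°, λ = -12.16833°
W-01: φ = +61.51417°, λ = +107.02528°
Δφ = -11.9669°,  Δλ = 119.1936°
a = sin²(Δφ/2) + cos φ₁ cos φ₂ sin²(Δλ/2) = 0.111744
c = 2·arcsin(√a) = 0.681684 rad = 39.0576°
d = R·c = 6371 × 0.681684 = 4343.0 km

4343 km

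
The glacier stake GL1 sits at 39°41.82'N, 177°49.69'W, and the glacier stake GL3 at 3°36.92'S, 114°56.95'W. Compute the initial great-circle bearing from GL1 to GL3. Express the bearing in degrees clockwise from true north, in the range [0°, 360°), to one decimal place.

110.9°

GL1: φ = +39.69700°, λ = -177.82817°
GL3: φ = -3.61533°, λ = -114.94917°
Δλ = 62.8790°
y = sin Δλ · cos φ₂ = 0.888274
x = cos φ₁ sin φ₂ − sin φ₁ cos φ₂ cos Δλ = -0.339117
θ = atan2(y, x) = 110.8954° → 110.8954° (mod 360°)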